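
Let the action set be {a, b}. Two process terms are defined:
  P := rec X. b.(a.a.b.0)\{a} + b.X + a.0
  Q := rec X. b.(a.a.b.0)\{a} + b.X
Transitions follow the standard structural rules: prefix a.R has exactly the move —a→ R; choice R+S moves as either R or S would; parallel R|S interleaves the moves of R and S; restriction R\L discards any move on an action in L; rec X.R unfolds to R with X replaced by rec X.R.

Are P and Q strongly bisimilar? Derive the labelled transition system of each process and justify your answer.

Reachable graph of P (3 states):
  m0 = rec X. b.(a.a.b.0)\{a} + b.X + a.0 has moves —a→ m1, —b→ m0, —b→ m2
  m1 = 0 has moves (no moves)
  m2 = (a.a.b.0)\{a} has moves (no moves)
Reachable graph of Q (2 states):
  n0 = rec X. b.(a.a.b.0)\{a} + b.X has moves —b→ n0, —b→ n1
  n1 = (a.a.b.0)\{a} has moves (no moves)
Bisimilarity quotient blocks:
  B0 = {m0}
  B1 = {m1, m2, n1}
  B2 = {n0}
m0 ∈ B0, n0 ∈ B2 → different blocks

P ≁ Q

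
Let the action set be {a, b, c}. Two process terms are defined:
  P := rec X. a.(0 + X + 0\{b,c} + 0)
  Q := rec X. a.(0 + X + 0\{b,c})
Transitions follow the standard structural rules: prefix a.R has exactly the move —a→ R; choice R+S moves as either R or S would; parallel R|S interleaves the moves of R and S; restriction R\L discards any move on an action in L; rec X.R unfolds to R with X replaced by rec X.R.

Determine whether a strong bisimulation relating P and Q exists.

P ~ Q

Reachable graph of P (2 states):
  u0 = rec X. a.(0 + X + 0\{b,c} + 0) ⊢ --a--▸ u1
  u1 = 0 + (rec X. a.(0 + X + 0\{b,c} + 0)) + 0\{b,c} + 0 ⊢ --a--▸ u1
Reachable graph of Q (2 states):
  v0 = rec X. a.(0 + X + 0\{b,c}) ⊢ --a--▸ v1
  v1 = 0 + (rec X. a.(0 + X + 0\{b,c})) + 0\{b,c} ⊢ --a--▸ v1
Coarsest stable partition (strong bisimilarity classes):
  B0 = {u0, u1, v0, v1}
u0 ∈ B0, v0 ∈ B0 → same block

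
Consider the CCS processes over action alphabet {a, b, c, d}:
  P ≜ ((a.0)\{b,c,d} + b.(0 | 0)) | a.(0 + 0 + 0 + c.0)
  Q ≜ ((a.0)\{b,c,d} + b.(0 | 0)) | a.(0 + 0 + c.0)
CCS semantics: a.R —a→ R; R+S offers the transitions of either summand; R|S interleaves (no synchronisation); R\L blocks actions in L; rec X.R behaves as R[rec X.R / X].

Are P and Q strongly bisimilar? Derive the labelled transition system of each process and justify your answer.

P's transition system — 9 states:
  s0 = ((a.0)\{b,c,d} + b.(0 | 0)) | a.(0 + 0 + 0 + c.0) :: ··a··> s1, ··a··> s2, ··b··> s3
  s1 = ((a.0)\{b,c,d} + b.(0 | 0)) | (0 + 0 + 0 + c.0) :: ··a··> s4, ··b··> s5, ··c··> s6
  s2 = 0\{b,c,d} | a.(0 + 0 + 0 + c.0) :: ··a··> s4
  s3 = 0 | 0 | a.(0 + 0 + 0 + c.0) :: ··a··> s5
  s4 = 0\{b,c,d} | (0 + 0 + 0 + c.0) :: ··c··> s7
  s5 = 0 | 0 | (0 + 0 + 0 + c.0) :: ··c··> s8
  s6 = ((a.0)\{b,c,d} + b.(0 | 0)) | 0 :: ··a··> s7, ··b··> s8
  s7 = 0\{b,c,d} | 0 :: (no moves)
  s8 = 0 | 0 | 0 :: (no moves)
Q's transition system — 9 states:
  t0 = ((a.0)\{b,c,d} + b.(0 | 0)) | a.(0 + 0 + c.0) :: ··a··> t1, ··a··> t2, ··b··> t3
  t1 = ((a.0)\{b,c,d} + b.(0 | 0)) | (0 + 0 + c.0) :: ··a··> t4, ··b··> t5, ··c··> t6
  t2 = 0\{b,c,d} | a.(0 + 0 + c.0) :: ··a··> t4
  t3 = 0 | 0 | a.(0 + 0 + c.0) :: ··a··> t5
  t4 = 0\{b,c,d} | (0 + 0 + c.0) :: ··c··> t7
  t5 = 0 | 0 | (0 + 0 + c.0) :: ··c··> t8
  t6 = ((a.0)\{b,c,d} + b.(0 | 0)) | 0 :: ··a··> t7, ··b··> t8
  t7 = 0\{b,c,d} | 0 :: (no moves)
  t8 = 0 | 0 | 0 :: (no moves)
Partition-refinement fixed point:
  B0 = {s0, t0}
  B1 = {s1, t1}
  B2 = {s6, t6}
  B3 = {s7, s8, t7, t8}
  B4 = {s4, s5, t4, t5}
  B5 = {s2, s3, t2, t3}
s0 ∈ B0, t0 ∈ B0 → same block

bisimilar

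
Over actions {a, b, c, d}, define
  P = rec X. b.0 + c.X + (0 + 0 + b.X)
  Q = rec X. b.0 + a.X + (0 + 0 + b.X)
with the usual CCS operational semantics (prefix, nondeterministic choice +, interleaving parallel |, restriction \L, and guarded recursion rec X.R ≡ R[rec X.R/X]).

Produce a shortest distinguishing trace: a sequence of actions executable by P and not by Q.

c

Reachable graph of P (2 states):
  u0 = rec X. b.0 + c.X + (0 + 0 + b.X) → --b--▸ u0, --b--▸ u1, --c--▸ u0
  u1 = 0 → ·
Reachable graph of Q (2 states):
  v0 = rec X. b.0 + a.X + (0 + 0 + b.X) → --a--▸ v0, --b--▸ v0, --b--▸ v1
  v1 = 0 → ·
Executing c from P (initial set {u0}):
  [1] c ⇒ {u0}
  — P admits the full trace.
Executing c from Q (initial set {v0}):
  [1] c ⇒ ∅ (Q stuck)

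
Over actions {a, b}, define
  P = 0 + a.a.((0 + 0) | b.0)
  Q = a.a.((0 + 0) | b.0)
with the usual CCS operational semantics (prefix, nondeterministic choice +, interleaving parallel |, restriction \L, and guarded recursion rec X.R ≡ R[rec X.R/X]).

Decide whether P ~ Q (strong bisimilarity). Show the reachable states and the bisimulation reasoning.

LTS(P): 4 reachable states
  s0 = 0 + a.a.((0 + 0) | b.0) has moves -a-> s1
  s1 = a.((0 + 0) | b.0) has moves -a-> s2
  s2 = (0 + 0) | b.0 has moves -b-> s3
  s3 = (0 + 0) | 0 has moves ·
LTS(Q): 4 reachable states
  t0 = a.a.((0 + 0) | b.0) has moves -a-> t1
  t1 = a.((0 + 0) | b.0) has moves -a-> t2
  t2 = (0 + 0) | b.0 has moves -b-> t3
  t3 = (0 + 0) | 0 has moves ·
Partition-refinement fixed point:
  B0 = {s0, t0}
  B1 = {s1, t1}
  B2 = {s2, t2}
  B3 = {s3, t3}
s0 ∈ B0, t0 ∈ B0 → same block

bisimilar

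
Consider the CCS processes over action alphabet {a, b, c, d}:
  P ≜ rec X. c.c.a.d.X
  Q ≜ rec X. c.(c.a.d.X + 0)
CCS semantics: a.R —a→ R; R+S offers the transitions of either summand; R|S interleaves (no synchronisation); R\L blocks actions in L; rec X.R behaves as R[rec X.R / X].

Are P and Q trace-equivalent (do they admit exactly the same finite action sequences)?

traces(P) = traces(Q)

Reachable graph of P (4 states):
  u0 = rec X. c.c.a.d.X :: ··c··> u1
  u1 = c.a.d.(rec X. c.c.a.d.X) :: ··c··> u2
  u2 = a.d.(rec X. c.c.a.d.X) :: ··a··> u3
  u3 = d.(rec X. c.c.a.d.X) :: ··d··> u0
Reachable graph of Q (4 states):
  v0 = rec X. c.(c.a.d.X + 0) :: ··c··> v1
  v1 = c.a.d.(rec X. c.(c.a.d.X + 0)) + 0 :: ··c··> v2
  v2 = a.d.(rec X. c.(c.a.d.X + 0)) :: ··a··> v3
  v3 = d.(rec X. c.(c.a.d.X + 0)) :: ··d··> v0
Coarsest stable partition (strong bisimilarity classes):
  B0 = {u0, v0}
  B1 = {u1, v1}
  B2 = {u2, v2}
  B3 = {u3, v3}
u0 ∈ B0, v0 ∈ B0 → same block
Bisimilar ⇒ trace-equivalent.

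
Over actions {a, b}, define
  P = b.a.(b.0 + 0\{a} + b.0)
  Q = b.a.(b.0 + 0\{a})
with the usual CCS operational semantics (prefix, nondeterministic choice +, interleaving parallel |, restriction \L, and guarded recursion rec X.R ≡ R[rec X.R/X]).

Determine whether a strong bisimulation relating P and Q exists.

YES

LTS(P): 4 reachable states
  m0 = b.a.(b.0 + 0\{a} + b.0) | =b=> m1
  m1 = a.(b.0 + 0\{a} + b.0) | =a=> m2
  m2 = b.0 + 0\{a} + b.0 | =b=> m3
  m3 = 0 | stopped
LTS(Q): 4 reachable states
  n0 = b.a.(b.0 + 0\{a}) | =b=> n1
  n1 = a.(b.0 + 0\{a}) | =a=> n2
  n2 = b.0 + 0\{a} | =b=> n3
  n3 = 0 | stopped
Coarsest stable partition (strong bisimilarity classes):
  B0 = {m0, n0}
  B1 = {m1, n1}
  B2 = {m2, n2}
  B3 = {m3, n3}
m0 ∈ B0, n0 ∈ B0 → same block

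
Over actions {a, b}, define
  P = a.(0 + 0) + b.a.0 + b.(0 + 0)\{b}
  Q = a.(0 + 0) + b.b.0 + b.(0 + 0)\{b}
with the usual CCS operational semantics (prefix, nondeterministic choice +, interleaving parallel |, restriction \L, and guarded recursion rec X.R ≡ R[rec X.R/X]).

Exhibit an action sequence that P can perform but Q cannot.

ba

P's transition system — 5 states:
  m0 = a.(0 + 0) + b.a.0 + b.(0 + 0)\{b} → =a=> m1, =b=> m2, =b=> m3
  m1 = 0 + 0 → deadlocked
  m2 = (0 + 0)\{b} → deadlocked
  m3 = a.0 → =a=> m4
  m4 = 0 → deadlocked
Q's transition system — 5 states:
  n0 = a.(0 + 0) + b.b.0 + b.(0 + 0)\{b} → =a=> n1, =b=> n2, =b=> n3
  n1 = 0 + 0 → deadlocked
  n2 = (0 + 0)\{b} → deadlocked
  n3 = b.0 → =b=> n4
  n4 = 0 → deadlocked
Run σ = ⟨ba⟩ on P: start {m0}
  after b @ step 1: {m2, m3}
  after a @ step 2: {m4}
  — P admits the full trace.
Run σ = ⟨ba⟩ on Q: start {n0}
  after b @ step 1: {n2, n3}
  after a @ step 2: no successor for Q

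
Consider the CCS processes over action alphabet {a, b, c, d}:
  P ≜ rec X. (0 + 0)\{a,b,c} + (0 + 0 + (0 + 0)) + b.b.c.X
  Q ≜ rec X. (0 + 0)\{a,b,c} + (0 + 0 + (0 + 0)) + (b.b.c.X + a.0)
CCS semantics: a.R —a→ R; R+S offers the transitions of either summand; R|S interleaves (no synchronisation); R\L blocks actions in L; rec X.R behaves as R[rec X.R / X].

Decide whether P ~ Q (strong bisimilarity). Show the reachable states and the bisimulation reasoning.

Reachable graph of P (3 states):
  s0 = rec X. (0 + 0)\{a,b,c} + (0 + 0 + (0 + 0)) + b.b.c.X :: =b=> s1
  s1 = b.c.(rec X. (0 + 0)\{a,b,c} + (0 + 0 + (0 + 0)) + b.b.c.X) :: =b=> s2
  s2 = c.(rec X. (0 + 0)\{a,b,c} + (0 + 0 + (0 + 0)) + b.b.c.X) :: =c=> s0
Reachable graph of Q (4 states):
  t0 = rec X. (0 + 0)\{a,b,c} + (0 + 0 + (0 + 0)) + (b.b.c.X + a.0) :: =a=> t1, =b=> t2
  t1 = 0 :: (no moves)
  t2 = b.c.(rec X. (0 + 0)\{a,b,c} + (0 + 0 + (0 + 0)) + (b.b.c.X + a.0)) :: =b=> t3
  t3 = c.(rec X. (0 + 0)\{a,b,c} + (0 + 0 + (0 + 0)) + (b.b.c.X + a.0)) :: =c=> t0
Partition-refinement fixed point:
  B0 = {s0}
  B1 = {s1}
  B2 = {s2}
  B3 = {t0}
  B4 = {t1}
  B5 = {t2}
  B6 = {t3}
s0 ∈ B0, t0 ∈ B3 → different blocks

P ≁ Q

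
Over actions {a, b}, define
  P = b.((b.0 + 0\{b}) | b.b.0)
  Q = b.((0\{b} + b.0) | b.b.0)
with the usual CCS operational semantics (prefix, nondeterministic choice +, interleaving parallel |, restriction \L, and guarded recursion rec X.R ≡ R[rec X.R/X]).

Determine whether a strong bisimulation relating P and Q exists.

bisimilar

Reachable graph of P (7 states):
  u0 = b.((b.0 + 0\{b}) | b.b.0) | —b→ u1
  u1 = (b.0 + 0\{b}) | b.b.0 | —b→ u2, —b→ u3
  u2 = (b.0 + 0\{b}) | b.0 | —b→ u4, —b→ u5
  u3 = 0 | b.b.0 | —b→ u5
  u4 = (b.0 + 0\{b}) | 0 | —b→ u6
  u5 = 0 | b.0 | —b→ u6
  u6 = 0 | 0 | (no moves)
Reachable graph of Q (7 states):
  v0 = b.((0\{b} + b.0) | b.b.0) | —b→ v1
  v1 = (0\{b} + b.0) | b.b.0 | —b→ v2, —b→ v3
  v2 = (0\{b} + b.0) | b.0 | —b→ v4, —b→ v5
  v3 = 0 | b.b.0 | —b→ v5
  v4 = (0\{b} + b.0) | 0 | —b→ v6
  v5 = 0 | b.0 | —b→ v6
  v6 = 0 | 0 | (no moves)
Coarsest stable partition (strong bisimilarity classes):
  B0 = {u0, v0}
  B1 = {u1, v1}
  B2 = {u2, u3, v2, v3}
  B3 = {u4, u5, v4, v5}
  B4 = {u6, v6}
u0 ∈ B0, v0 ∈ B0 → same block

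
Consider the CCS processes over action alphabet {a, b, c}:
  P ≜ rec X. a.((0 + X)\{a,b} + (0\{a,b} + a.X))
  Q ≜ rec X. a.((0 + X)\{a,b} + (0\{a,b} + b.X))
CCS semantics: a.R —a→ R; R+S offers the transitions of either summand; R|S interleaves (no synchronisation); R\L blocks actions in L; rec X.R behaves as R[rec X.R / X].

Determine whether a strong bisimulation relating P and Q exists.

Reachable graph of P (2 states):
  p0 = rec X. a.((0 + X)\{a,b} + (0\{a,b} + a.X)) | =a=> p1
  p1 = (0 + (rec X. a.((0 + X)\{a,b} + (0\{a,b} + a.X))))\{a,b} + (0\{a,b} + a.(rec X. a.((0 + X)\{a,b} + (0\{a,b} + a.X)))) | =a=> p0
Reachable graph of Q (2 states):
  q0 = rec X. a.((0 + X)\{a,b} + (0\{a,b} + b.X)) | =a=> q1
  q1 = (0 + (rec X. a.((0 + X)\{a,b} + (0\{a,b} + b.X))))\{a,b} + (0\{a,b} + b.(rec X. a.((0 + X)\{a,b} + (0\{a,b} + b.X)))) | =b=> q0
Bisimilarity quotient blocks:
  B0 = {p0, p1}
  B1 = {q0}
  B2 = {q1}
p0 ∈ B0, q0 ∈ B1 → different blocks

P ≁ Q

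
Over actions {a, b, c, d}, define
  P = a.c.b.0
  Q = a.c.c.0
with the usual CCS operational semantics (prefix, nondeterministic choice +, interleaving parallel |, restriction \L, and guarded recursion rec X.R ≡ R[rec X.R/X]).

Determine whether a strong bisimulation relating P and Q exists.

Reachable graph of P (4 states):
  s0 = a.c.b.0 has moves =a=> s1
  s1 = c.b.0 has moves =c=> s2
  s2 = b.0 has moves =b=> s3
  s3 = 0 has moves stopped
Reachable graph of Q (4 states):
  t0 = a.c.c.0 has moves =a=> t1
  t1 = c.c.0 has moves =c=> t2
  t2 = c.0 has moves =c=> t3
  t3 = 0 has moves stopped
Partition-refinement fixed point:
  B0 = {s0}
  B1 = {s1}
  B2 = {s2}
  B3 = {s3, t3}
  B4 = {t0}
  B5 = {t1}
  B6 = {t2}
s0 ∈ B0, t0 ∈ B4 → different blocks

P ≁ Q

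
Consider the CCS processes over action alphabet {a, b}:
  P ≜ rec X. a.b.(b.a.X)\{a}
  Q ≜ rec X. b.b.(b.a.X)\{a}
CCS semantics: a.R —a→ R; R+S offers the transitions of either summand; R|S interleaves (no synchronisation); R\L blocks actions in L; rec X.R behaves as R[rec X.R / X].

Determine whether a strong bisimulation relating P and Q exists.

not bisimilar

P's transition system — 4 states:
  u0 = rec X. a.b.(b.a.X)\{a} ⊢ —a→ u1
  u1 = b.(b.a.(rec X. a.b.(b.a.X)\{a}))\{a} ⊢ —b→ u2
  u2 = (b.a.(rec X. a.b.(b.a.X)\{a}))\{a} ⊢ —b→ u3
  u3 = (a.(rec X. a.b.(b.a.X)\{a}))\{a} ⊢ ·
Q's transition system — 4 states:
  v0 = rec X. b.b.(b.a.X)\{a} ⊢ —b→ v1
  v1 = b.(b.a.(rec X. b.b.(b.a.X)\{a}))\{a} ⊢ —b→ v2
  v2 = (b.a.(rec X. b.b.(b.a.X)\{a}))\{a} ⊢ —b→ v3
  v3 = (a.(rec X. b.b.(b.a.X)\{a}))\{a} ⊢ ·
Coarsest stable partition (strong bisimilarity classes):
  B0 = {u0}
  B1 = {u1, v1}
  B2 = {u2, v2}
  B3 = {u3, v3}
  B4 = {v0}
u0 ∈ B0, v0 ∈ B4 → different blocks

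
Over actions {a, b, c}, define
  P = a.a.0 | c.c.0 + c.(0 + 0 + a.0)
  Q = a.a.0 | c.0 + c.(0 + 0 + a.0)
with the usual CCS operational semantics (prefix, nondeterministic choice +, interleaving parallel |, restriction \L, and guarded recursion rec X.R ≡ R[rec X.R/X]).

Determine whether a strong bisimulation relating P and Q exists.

P's transition system — 11 states:
  u0 = a.a.0 | c.c.0 + c.(0 + 0 + a.0) ⊢ —a→ u1, —c→ u2, —c→ u3
  u1 = a.0 | c.c.0 ⊢ —a→ u4, —c→ u5
  u2 = 0 + 0 + a.0 ⊢ —a→ u6
  u3 = a.a.0 | c.0 ⊢ —a→ u5, —c→ u7
  u4 = 0 | c.c.0 ⊢ —c→ u8
  u5 = a.0 | c.0 ⊢ —a→ u8, —c→ u9
  u6 = 0 ⊢ ∅
  u7 = a.a.0 | 0 ⊢ —a→ u9
  u8 = 0 | c.0 ⊢ —c→ u10
  u9 = a.0 | 0 ⊢ —a→ u10
  u10 = 0 | 0 ⊢ ∅
Q's transition system — 8 states:
  v0 = a.a.0 | c.0 + c.(0 + 0 + a.0) ⊢ —a→ v1, —c→ v2, —c→ v3
  v1 = a.0 | c.0 ⊢ —a→ v4, —c→ v5
  v2 = 0 + 0 + a.0 ⊢ —a→ v6
  v3 = a.a.0 | 0 ⊢ —a→ v5
  v4 = 0 | c.0 ⊢ —c→ v7
  v5 = a.0 | 0 ⊢ —a→ v7
  v6 = 0 ⊢ ∅
  v7 = 0 | 0 ⊢ ∅
Partition-refinement fixed point:
  B0 = {u0}
  B1 = {u1}
  B2 = {u4}
  B3 = {u8, v4}
  B4 = {u10, u6, v6, v7}
  B5 = {u5, v1}
  B6 = {u2, u9, v2, v5}
  B7 = {u3}
  B8 = {u7, v3}
  B9 = {v0}
u0 ∈ B0, v0 ∈ B9 → different blocks

NO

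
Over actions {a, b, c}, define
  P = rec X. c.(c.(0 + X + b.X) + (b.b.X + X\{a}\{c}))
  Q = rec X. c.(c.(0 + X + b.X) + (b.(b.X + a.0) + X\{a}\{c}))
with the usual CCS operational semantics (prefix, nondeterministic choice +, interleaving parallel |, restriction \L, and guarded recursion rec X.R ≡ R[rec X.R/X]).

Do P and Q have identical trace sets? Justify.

NO — witness ⟨cba⟩

P's transition system — 4 states:
  p0 = rec X. c.(c.(0 + X + b.X) + (b.b.X + X\{a}\{c})) → -c-> p1
  p1 = c.(0 + (rec X. c.(c.(0 + X + b.X) + (b.b.X + X\{a}\{c}))) + b.(rec X. c.(c.(0 + X + b.X) + (b.b.X + X\{a}\{c})))) + (b.b.(rec X. c.(c.(0 + X + b.X) + (b.b.X + X\{a}\{c}))) + (rec X. c.(c.(0 + X + b.X) + (b.b.X + X\{a}\{c})))\{a}\{c}) → -b-> p2, -c-> p3
  p2 = b.(rec X. c.(c.(0 + X + b.X) + (b.b.X + X\{a}\{c}))) → -b-> p0
  p3 = 0 + (rec X. c.(c.(0 + X + b.X) + (b.b.X + X\{a}\{c}))) + b.(rec X. c.(c.(0 + X + b.X) + (b.b.X + X\{a}\{c}))) → -b-> p0, -c-> p1
Q's transition system — 5 states:
  q0 = rec X. c.(c.(0 + X + b.X) + (b.(b.X + a.0) + X\{a}\{c})) → -c-> q1
  q1 = c.(0 + (rec X. c.(c.(0 + X + b.X) + (b.(b.X + a.0) + X\{a}\{c}))) + b.(rec X. c.(c.(0 + X + b.X) + (b.(b.X + a.0) + X\{a}\{c})))) + (b.(b.(rec X. c.(c.(0 + X + b.X) + (b.(b.X + a.0) + X\{a}\{c}))) + a.0) + (rec X. c.(c.(0 + X + b.X) + (b.(b.X + a.0) + X\{a}\{c})))\{a}\{c}) → -b-> q2, -c-> q3
  q2 = b.(rec X. c.(c.(0 + X + b.X) + (b.(b.X + a.0) + X\{a}\{c}))) + a.0 → -a-> q4, -b-> q0
  q3 = 0 + (rec X. c.(c.(0 + X + b.X) + (b.(b.X + a.0) + X\{a}\{c}))) + b.(rec X. c.(c.(0 + X + b.X) + (b.(b.X + a.0) + X\{a}\{c}))) → -b-> q0, -c-> q1
  q4 = 0 → deadlocked
Run σ = ⟨cba⟩ on Q: start {q0}
  step 1 (c): {q1}
  step 2 (b): {q2}
  step 3 (a): {q4}
  — Q admits the full trace.
Run σ = ⟨cba⟩ on P: start {p0}
  step 1 (c): {p1}
  step 2 (b): {p2}
  step 3 (a): ∅  — P cannot continue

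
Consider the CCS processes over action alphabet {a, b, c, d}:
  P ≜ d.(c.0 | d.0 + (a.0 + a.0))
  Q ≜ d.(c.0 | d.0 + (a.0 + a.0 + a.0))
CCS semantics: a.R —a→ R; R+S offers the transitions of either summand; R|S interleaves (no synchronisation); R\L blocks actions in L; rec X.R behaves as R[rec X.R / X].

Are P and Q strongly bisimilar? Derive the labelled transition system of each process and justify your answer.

LTS(P): 6 reachable states
  s0 = d.(c.0 | d.0 + (a.0 + a.0)) | -d-> s1
  s1 = c.0 | d.0 + (a.0 + a.0) | -a-> s2, -c-> s3, -d-> s4
  s2 = 0 | ∅
  s3 = 0 | d.0 | -d-> s5
  s4 = c.0 | 0 | -c-> s5
  s5 = 0 | 0 | ∅
LTS(Q): 6 reachable states
  t0 = d.(c.0 | d.0 + (a.0 + a.0 + a.0)) | -d-> t1
  t1 = c.0 | d.0 + (a.0 + a.0 + a.0) | -a-> t2, -c-> t3, -d-> t4
  t2 = 0 | ∅
  t3 = 0 | d.0 | -d-> t5
  t4 = c.0 | 0 | -c-> t5
  t5 = 0 | 0 | ∅
Bisimilarity quotient blocks:
  B0 = {s0, t0}
  B1 = {s1, t1}
  B2 = {s2, s5, t2, t5}
  B3 = {s4, t4}
  B4 = {s3, t3}
s0 ∈ B0, t0 ∈ B0 → same block

YES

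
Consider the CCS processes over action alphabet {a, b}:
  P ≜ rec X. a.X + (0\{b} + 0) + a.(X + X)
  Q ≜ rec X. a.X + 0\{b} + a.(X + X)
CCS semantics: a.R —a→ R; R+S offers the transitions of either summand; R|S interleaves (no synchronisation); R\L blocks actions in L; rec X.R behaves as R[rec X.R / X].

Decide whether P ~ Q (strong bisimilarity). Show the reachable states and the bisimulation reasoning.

P ~ Q

P's transition system — 2 states:
  m0 = rec X. a.X + (0\{b} + 0) + a.(X + X) :: =a=> m0, =a=> m1
  m1 = (rec X. a.X + (0\{b} + 0) + a.(X + X)) + (rec X. a.X + (0\{b} + 0) + a.(X + X)) :: =a=> m0, =a=> m1
Q's transition system — 2 states:
  n0 = rec X. a.X + 0\{b} + a.(X + X) :: =a=> n0, =a=> n1
  n1 = (rec X. a.X + 0\{b} + a.(X + X)) + (rec X. a.X + 0\{b} + a.(X + X)) :: =a=> n0, =a=> n1
Coarsest stable partition (strong bisimilarity classes):
  B0 = {m0, m1, n0, n1}
m0 ∈ B0, n0 ∈ B0 → same block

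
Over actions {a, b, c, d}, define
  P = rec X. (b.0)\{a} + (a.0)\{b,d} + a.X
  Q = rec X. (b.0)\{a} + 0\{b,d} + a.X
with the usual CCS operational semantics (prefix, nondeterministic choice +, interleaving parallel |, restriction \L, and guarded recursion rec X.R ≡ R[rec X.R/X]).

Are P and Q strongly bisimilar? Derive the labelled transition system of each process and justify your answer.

Reachable graph of P (3 states):
  m0 = rec X. (b.0)\{a} + (a.0)\{b,d} + a.X ⊢ --a--▸ m0, --a--▸ m1, --b--▸ m2
  m1 = 0\{b,d} ⊢ ∅
  m2 = 0\{a} ⊢ ∅
Reachable graph of Q (2 states):
  n0 = rec X. (b.0)\{a} + 0\{b,d} + a.X ⊢ --a--▸ n0, --b--▸ n1
  n1 = 0\{a} ⊢ ∅
Bisimilarity quotient blocks:
  B0 = {m0}
  B1 = {m1, m2, n1}
  B2 = {n0}
m0 ∈ B0, n0 ∈ B2 → different blocks

not bisimilar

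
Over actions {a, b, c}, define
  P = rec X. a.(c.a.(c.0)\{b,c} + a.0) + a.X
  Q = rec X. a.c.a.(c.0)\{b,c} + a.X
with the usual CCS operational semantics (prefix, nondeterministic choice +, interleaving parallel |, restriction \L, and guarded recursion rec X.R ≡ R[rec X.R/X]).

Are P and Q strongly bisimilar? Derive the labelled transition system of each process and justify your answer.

P's transition system — 5 states:
  m0 = rec X. a.(c.a.(c.0)\{b,c} + a.0) + a.X ⊢ -a-> m0, -a-> m1
  m1 = c.a.(c.0)\{b,c} + a.0 ⊢ -a-> m2, -c-> m3
  m2 = 0 ⊢ ·
  m3 = a.(c.0)\{b,c} ⊢ -a-> m4
  m4 = (c.0)\{b,c} ⊢ ·
Q's transition system — 4 states:
  n0 = rec X. a.c.a.(c.0)\{b,c} + a.X ⊢ -a-> n0, -a-> n1
  n1 = c.a.(c.0)\{b,c} ⊢ -c-> n2
  n2 = a.(c.0)\{b,c} ⊢ -a-> n3
  n3 = (c.0)\{b,c} ⊢ ·
Partition-refinement fixed point:
  B0 = {m0}
  B1 = {m1}
  B2 = {m2, m4, n3}
  B3 = {m3, n2}
  B4 = {n0}
  B5 = {n1}
m0 ∈ B0, n0 ∈ B4 → different blocks

not bisimilar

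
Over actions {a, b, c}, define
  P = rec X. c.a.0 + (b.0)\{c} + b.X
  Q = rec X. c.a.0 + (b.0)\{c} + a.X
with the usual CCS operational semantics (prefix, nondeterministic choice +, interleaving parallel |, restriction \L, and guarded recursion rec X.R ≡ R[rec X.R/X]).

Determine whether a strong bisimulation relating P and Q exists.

P ≁ Q

P's transition system — 4 states:
  u0 = rec X. c.a.0 + (b.0)\{c} + b.X | -b-> u0, -b-> u1, -c-> u2
  u1 = 0\{c} | ·
  u2 = a.0 | -a-> u3
  u3 = 0 | ·
Q's transition system — 4 states:
  v0 = rec X. c.a.0 + (b.0)\{c} + a.X | -a-> v0, -b-> v1, -c-> v2
  v1 = 0\{c} | ·
  v2 = a.0 | -a-> v3
  v3 = 0 | ·
Coarsest stable partition (strong bisimilarity classes):
  B0 = {u0}
  B1 = {u1, u3, v1, v3}
  B2 = {u2, v2}
  B3 = {v0}
u0 ∈ B0, v0 ∈ B3 → different blocks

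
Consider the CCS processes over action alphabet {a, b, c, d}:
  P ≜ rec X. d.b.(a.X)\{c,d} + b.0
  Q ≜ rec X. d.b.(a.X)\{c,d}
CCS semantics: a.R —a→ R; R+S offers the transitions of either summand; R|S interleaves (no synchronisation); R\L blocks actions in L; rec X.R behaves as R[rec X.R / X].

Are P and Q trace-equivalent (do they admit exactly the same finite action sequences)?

traces(P) ≠ traces(Q) — witness ⟨b⟩

Reachable graph of P (6 states):
  m0 = rec X. d.b.(a.X)\{c,d} + b.0 :: ··b··> m1, ··d··> m2
  m1 = 0 :: ∅
  m2 = b.(a.(rec X. d.b.(a.X)\{c,d} + b.0))\{c,d} :: ··b··> m3
  m3 = (a.(rec X. d.b.(a.X)\{c,d} + b.0))\{c,d} :: ··a··> m4
  m4 = (rec X. d.b.(a.X)\{c,d} + b.0)\{c,d} :: ··b··> m5
  m5 = 0\{c,d} :: ∅
Reachable graph of Q (4 states):
  n0 = rec X. d.b.(a.X)\{c,d} :: ··d··> n1
  n1 = b.(a.(rec X. d.b.(a.X)\{c,d}))\{c,d} :: ··b··> n2
  n2 = (a.(rec X. d.b.(a.X)\{c,d}))\{c,d} :: ··a··> n3
  n3 = (rec X. d.b.(a.X)\{c,d})\{c,d} :: ∅
Executing b from P (initial set {m0}):
  after b @ step 1: {m1}
  — P admits the full trace.
Executing b from Q (initial set {n0}):
  after b @ step 1: no successor for Q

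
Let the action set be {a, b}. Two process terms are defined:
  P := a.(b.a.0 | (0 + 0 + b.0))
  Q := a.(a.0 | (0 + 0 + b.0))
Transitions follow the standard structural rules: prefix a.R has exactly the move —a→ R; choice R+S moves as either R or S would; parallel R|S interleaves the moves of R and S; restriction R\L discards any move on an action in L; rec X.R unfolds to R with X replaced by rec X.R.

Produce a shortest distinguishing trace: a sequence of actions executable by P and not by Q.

abb

LTS(P): 7 reachable states
  u0 = a.(b.a.0 | (0 + 0 + b.0)) → --a--▸ u1
  u1 = b.a.0 | (0 + 0 + b.0) → --b--▸ u2, --b--▸ u3
  u2 = a.0 | (0 + 0 + b.0) → --a--▸ u4, --b--▸ u5
  u3 = b.a.0 | 0 → --b--▸ u5
  u4 = 0 | (0 + 0 + b.0) → --b--▸ u6
  u5 = a.0 | 0 → --a--▸ u6
  u6 = 0 | 0 → (no moves)
LTS(Q): 5 reachable states
  v0 = a.(a.0 | (0 + 0 + b.0)) → --a--▸ v1
  v1 = a.0 | (0 + 0 + b.0) → --a--▸ v2, --b--▸ v3
  v2 = 0 | (0 + 0 + b.0) → --b--▸ v4
  v3 = a.0 | 0 → --a--▸ v4
  v4 = 0 | 0 → (no moves)
Trace ⟨abb⟩ through P, begin at {u0}:
  [1] a ⇒ {u1}
  [2] b ⇒ {u2, u3}
  [3] b ⇒ {u5}
  P completes σ.
Trace ⟨abb⟩ through Q, begin at {v0}:
  [1] a ⇒ {v1}
  [2] b ⇒ {v3}
  [3] b ⇒ no successor for Q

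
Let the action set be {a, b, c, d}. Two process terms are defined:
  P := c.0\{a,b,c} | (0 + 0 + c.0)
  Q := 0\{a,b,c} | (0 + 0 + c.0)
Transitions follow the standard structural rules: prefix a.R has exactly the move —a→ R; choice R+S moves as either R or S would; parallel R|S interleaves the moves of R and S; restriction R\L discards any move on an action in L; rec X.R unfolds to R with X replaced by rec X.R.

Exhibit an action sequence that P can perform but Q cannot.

P's transition system — 4 states:
  s0 = c.0\{a,b,c} | (0 + 0 + c.0) → =c=> s1, =c=> s2
  s1 = 0\{a,b,c} | (0 + 0 + c.0) → =c=> s3
  s2 = c.0\{a,b,c} | 0 → =c=> s3
  s3 = 0\{a,b,c} | 0 → ∅
Q's transition system — 2 states:
  t0 = 0\{a,b,c} | (0 + 0 + c.0) → =c=> t1
  t1 = 0\{a,b,c} | 0 → ∅
Executing cc from P (initial set {s0}):
  step 1 (c): {s1, s2}
  step 2 (c): {s3}
  ✓ P
Executing cc from Q (initial set {t0}):
  step 1 (c): {t1}
  step 2 (c): ∅ (Q stuck)

cc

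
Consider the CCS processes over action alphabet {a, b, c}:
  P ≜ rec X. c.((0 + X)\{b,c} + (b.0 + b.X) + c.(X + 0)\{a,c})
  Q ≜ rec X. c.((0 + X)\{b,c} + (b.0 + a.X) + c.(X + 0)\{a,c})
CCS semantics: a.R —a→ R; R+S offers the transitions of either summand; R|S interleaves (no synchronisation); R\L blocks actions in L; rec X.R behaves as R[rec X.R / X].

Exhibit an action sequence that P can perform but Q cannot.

Reachable graph of P (4 states):
  p0 = rec X. c.((0 + X)\{b,c} + (b.0 + b.X) + c.(X + 0)\{a,c}) | --c--▸ p1
  p1 = (0 + (rec X. c.((0 + X)\{b,c} + (b.0 + b.X) + c.(X + 0)\{a,c})))\{b,c} + (b.0 + b.(rec X. c.((0 + X)\{b,c} + (b.0 + b.X) + c.(X + 0)\{a,c}))) + c.((rec X. c.((0 + X)\{b,c} + (b.0 + b.X) + c.(X + 0)\{a,c})) + 0)\{a,c} | --b--▸ p0, --b--▸ p2, --c--▸ p3
  p2 = 0 | deadlocked
  p3 = ((rec X. c.((0 + X)\{b,c} + (b.0 + b.X) + c.(X + 0)\{a,c})) + 0)\{a,c} | deadlocked
Reachable graph of Q (4 states):
  q0 = rec X. c.((0 + X)\{b,c} + (b.0 + a.X) + c.(X + 0)\{a,c}) | --c--▸ q1
  q1 = (0 + (rec X. c.((0 + X)\{b,c} + (b.0 + a.X) + c.(X + 0)\{a,c})))\{b,c} + (b.0 + a.(rec X. c.((0 + X)\{b,c} + (b.0 + a.X) + c.(X + 0)\{a,c}))) + c.((rec X. c.((0 + X)\{b,c} + (b.0 + a.X) + c.(X + 0)\{a,c})) + 0)\{a,c} | --a--▸ q0, --b--▸ q2, --c--▸ q3
  q2 = 0 | deadlocked
  q3 = ((rec X. c.((0 + X)\{b,c} + (b.0 + a.X) + c.(X + 0)\{a,c})) + 0)\{a,c} | deadlocked
Trace ⟨cbc⟩ through P, begin at {p0}:
  step 1 (c): {p1}
  step 2 (b): {p0, p2}
  step 3 (c): {p1}
  P completes σ.
Trace ⟨cbc⟩ through Q, begin at {q0}:
  step 1 (c): {q1}
  step 2 (b): {q2}
  step 3 (c): ∅  — Q cannot continue

cbc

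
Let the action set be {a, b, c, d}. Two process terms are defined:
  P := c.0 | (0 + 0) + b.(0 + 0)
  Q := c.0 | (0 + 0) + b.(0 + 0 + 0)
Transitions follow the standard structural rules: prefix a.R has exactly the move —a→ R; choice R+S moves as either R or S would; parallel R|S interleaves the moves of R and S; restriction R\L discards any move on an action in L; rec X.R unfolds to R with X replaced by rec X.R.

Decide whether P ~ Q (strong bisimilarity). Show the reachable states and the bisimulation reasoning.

LTS(P): 3 reachable states
  p0 = c.0 | (0 + 0) + b.(0 + 0) | -b-> p1, -c-> p2
  p1 = 0 + 0 | deadlocked
  p2 = 0 | (0 + 0) | deadlocked
LTS(Q): 3 reachable states
  q0 = c.0 | (0 + 0) + b.(0 + 0 + 0) | -b-> q1, -c-> q2
  q1 = 0 + 0 + 0 | deadlocked
  q2 = 0 | (0 + 0) | deadlocked
Bisimilarity quotient blocks:
  B0 = {p0, q0}
  B1 = {p1, p2, q1, q2}
p0 ∈ B0, q0 ∈ B0 → same block

bisimilar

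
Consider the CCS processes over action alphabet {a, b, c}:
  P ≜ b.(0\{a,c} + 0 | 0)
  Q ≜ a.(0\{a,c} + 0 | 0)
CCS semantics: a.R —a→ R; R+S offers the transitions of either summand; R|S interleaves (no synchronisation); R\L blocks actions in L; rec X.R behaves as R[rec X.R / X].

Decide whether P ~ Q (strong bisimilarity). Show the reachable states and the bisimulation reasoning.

not bisimilar

P's transition system — 2 states:
  m0 = b.(0\{a,c} + 0 | 0) :: =b=> m1
  m1 = 0\{a,c} + 0 | 0 :: ·
Q's transition system — 2 states:
  n0 = a.(0\{a,c} + 0 | 0) :: =a=> n1
  n1 = 0\{a,c} + 0 | 0 :: ·
Bisimilarity quotient blocks:
  B0 = {m0}
  B1 = {m1, n1}
  B2 = {n0}
m0 ∈ B0, n0 ∈ B2 → different blocks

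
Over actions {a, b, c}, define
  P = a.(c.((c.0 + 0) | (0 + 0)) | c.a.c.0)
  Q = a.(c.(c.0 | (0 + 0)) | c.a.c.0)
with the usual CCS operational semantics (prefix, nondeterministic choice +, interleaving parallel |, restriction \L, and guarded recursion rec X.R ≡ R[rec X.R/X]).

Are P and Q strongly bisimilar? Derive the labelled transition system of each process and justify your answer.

P's transition system — 13 states:
  s0 = a.(c.((c.0 + 0) | (0 + 0)) | c.a.c.0) has moves —a→ s1
  s1 = c.((c.0 + 0) | (0 + 0)) | c.a.c.0 has moves —c→ s2, —c→ s3
  s2 = (c.0 + 0) | (0 + 0) | c.a.c.0 has moves —c→ s4, —c→ s5
  s3 = c.((c.0 + 0) | (0 + 0)) | a.c.0 has moves —a→ s6, —c→ s4
  s4 = (c.0 + 0) | (0 + 0) | a.c.0 has moves —a→ s7, —c→ s8
  s5 = 0 | (0 + 0) | c.a.c.0 has moves —c→ s8
  s6 = c.((c.0 + 0) | (0 + 0)) | c.0 has moves —c→ s7, —c→ s9
  s7 = (c.0 + 0) | (0 + 0) | c.0 has moves —c→ s10, —c→ s11
  s8 = 0 | (0 + 0) | a.c.0 has moves —a→ s11
  s9 = c.((c.0 + 0) | (0 + 0)) | 0 has moves —c→ s10
  s10 = (c.0 + 0) | (0 + 0) | 0 has moves —c→ s12
  s11 = 0 | (0 + 0) | c.0 has moves —c→ s12
  s12 = 0 | (0 + 0) | 0 has moves ∅
Q's transition system — 13 states:
  t0 = a.(c.(c.0 | (0 + 0)) | c.a.c.0) has moves —a→ t1
  t1 = c.(c.0 | (0 + 0)) | c.a.c.0 has moves —c→ t2, —c→ t3
  t2 = c.(c.0 | (0 + 0)) | a.c.0 has moves —a→ t4, —c→ t5
  t3 = c.0 | (0 + 0) | c.a.c.0 has moves —c→ t5, —c→ t6
  t4 = c.(c.0 | (0 + 0)) | c.0 has moves —c→ t7, —c→ t8
  t5 = c.0 | (0 + 0) | a.c.0 has moves —a→ t8, —c→ t9
  t6 = 0 | (0 + 0) | c.a.c.0 has moves —c→ t9
  t7 = c.(c.0 | (0 + 0)) | 0 has moves —c→ t10
  t8 = c.0 | (0 + 0) | c.0 has moves —c→ t10, —c→ t11
  t9 = 0 | (0 + 0) | a.c.0 has moves —a→ t11
  t10 = c.0 | (0 + 0) | 0 has moves —c→ t12
  t11 = 0 | (0 + 0) | c.0 has moves —c→ t12
  t12 = 0 | (0 + 0) | 0 has moves ∅
Bisimilarity quotient blocks:
  B0 = {s0, t0}
  B1 = {s1, t1}
  B2 = {s2, t3}
  B3 = {s4, t5}
  B4 = {s7, s9, t7, t8}
  B5 = {s10, s11, t10, t11}
  B6 = {s12, t12}
  B7 = {s8, t9}
  B8 = {s5, t6}
  B9 = {s3, t2}
  B10 = {s6, t4}
s0 ∈ B0, t0 ∈ B0 → same block

bisimilar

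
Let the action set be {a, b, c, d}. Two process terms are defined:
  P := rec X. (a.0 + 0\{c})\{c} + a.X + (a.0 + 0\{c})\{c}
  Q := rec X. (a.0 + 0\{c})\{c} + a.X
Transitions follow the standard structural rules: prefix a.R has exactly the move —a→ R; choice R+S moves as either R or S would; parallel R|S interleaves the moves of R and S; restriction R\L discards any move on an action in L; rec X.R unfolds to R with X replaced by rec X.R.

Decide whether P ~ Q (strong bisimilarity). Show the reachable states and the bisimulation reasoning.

Reachable graph of P (2 states):
  u0 = rec X. (a.0 + 0\{c})\{c} + a.X + (a.0 + 0\{c})\{c} :: --a--▸ u0, --a--▸ u1
  u1 = 0\{c} :: deadlocked
Reachable graph of Q (2 states):
  v0 = rec X. (a.0 + 0\{c})\{c} + a.X :: --a--▸ v0, --a--▸ v1
  v1 = 0\{c} :: deadlocked
Coarsest stable partition (strong bisimilarity classes):
  B0 = {u0, v0}
  B1 = {u1, v1}
u0 ∈ B0, v0 ∈ B0 → same block

YES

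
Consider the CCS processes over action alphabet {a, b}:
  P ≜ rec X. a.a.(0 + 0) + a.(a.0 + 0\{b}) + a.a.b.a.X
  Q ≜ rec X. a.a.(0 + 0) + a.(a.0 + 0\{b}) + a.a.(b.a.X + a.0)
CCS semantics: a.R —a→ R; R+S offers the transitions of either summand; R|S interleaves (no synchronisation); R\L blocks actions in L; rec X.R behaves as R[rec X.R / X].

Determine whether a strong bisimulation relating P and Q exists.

LTS(P): 8 reachable states
  s0 = rec X. a.a.(0 + 0) + a.(a.0 + 0\{b}) + a.a.b.a.X → =a=> s1, =a=> s2, =a=> s3
  s1 = a.(0 + 0) → =a=> s4
  s2 = a.0 + 0\{b} → =a=> s5
  s3 = a.b.a.(rec X. a.a.(0 + 0) + a.(a.0 + 0\{b}) + a.a.b.a.X) → =a=> s6
  s4 = 0 + 0 → ·
  s5 = 0 → ·
  s6 = b.a.(rec X. a.a.(0 + 0) + a.(a.0 + 0\{b}) + a.a.b.a.X) → =b=> s7
  s7 = a.(rec X. a.a.(0 + 0) + a.(a.0 + 0\{b}) + a.a.b.a.X) → =a=> s0
LTS(Q): 8 reachable states
  t0 = rec X. a.a.(0 + 0) + a.(a.0 + 0\{b}) + a.a.(b.a.X + a.0) → =a=> t1, =a=> t2, =a=> t3
  t1 = a.(0 + 0) → =a=> t4
  t2 = a.(b.a.(rec X. a.a.(0 + 0) + a.(a.0 + 0\{b}) + a.a.(b.a.X + a.0)) + a.0) → =a=> t5
  t3 = a.0 + 0\{b} → =a=> t6
  t4 = 0 + 0 → ·
  t5 = b.a.(rec X. a.a.(0 + 0) + a.(a.0 + 0\{b}) + a.a.(b.a.X + a.0)) + a.0 → =a=> t6, =b=> t7
  t6 = 0 → ·
  t7 = a.(rec X. a.a.(0 + 0) + a.(a.0 + 0\{b}) + a.a.(b.a.X + a.0)) → =a=> t0
Partition-refinement fixed point:
  B0 = {s0}
  B1 = {s1, s2, t1, t3}
  B2 = {s4, s5, t4, t6}
  B3 = {s3}
  B4 = {s6}
  B5 = {s7}
  B6 = {t0}
  B7 = {t2}
  B8 = {t5}
  B9 = {t7}
s0 ∈ B0, t0 ∈ B6 → different blocks

P ≁ Q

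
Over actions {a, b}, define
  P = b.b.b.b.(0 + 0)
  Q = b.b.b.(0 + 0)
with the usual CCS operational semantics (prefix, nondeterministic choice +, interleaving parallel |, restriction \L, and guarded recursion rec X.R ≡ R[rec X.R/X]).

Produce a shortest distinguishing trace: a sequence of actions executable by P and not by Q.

bbbb

Reachable graph of P (5 states):
  p0 = b.b.b.b.(0 + 0) :: —b→ p1
  p1 = b.b.b.(0 + 0) :: —b→ p2
  p2 = b.b.(0 + 0) :: —b→ p3
  p3 = b.(0 + 0) :: —b→ p4
  p4 = 0 + 0 :: (no moves)
Reachable graph of Q (4 states):
  q0 = b.b.b.(0 + 0) :: —b→ q1
  q1 = b.b.(0 + 0) :: —b→ q2
  q2 = b.(0 + 0) :: —b→ q3
  q3 = 0 + 0 :: (no moves)
Executing bbbb from P (initial set {p0}):
  step 1 (b): {p1}
  step 2 (b): {p2}
  step 3 (b): {p3}
  step 4 (b): {p4}
  — P admits the full trace.
Executing bbbb from Q (initial set {q0}):
  step 1 (b): {q1}
  step 2 (b): {q2}
  step 3 (b): {q3}
  step 4 (b): no successor for Q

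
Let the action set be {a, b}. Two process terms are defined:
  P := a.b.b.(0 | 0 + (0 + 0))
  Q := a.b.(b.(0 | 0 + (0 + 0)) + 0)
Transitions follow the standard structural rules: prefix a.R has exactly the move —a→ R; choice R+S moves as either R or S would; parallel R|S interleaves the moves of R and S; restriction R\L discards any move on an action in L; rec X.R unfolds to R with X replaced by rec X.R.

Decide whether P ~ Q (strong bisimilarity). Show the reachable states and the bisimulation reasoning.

YES

Reachable graph of P (4 states):
  s0 = a.b.b.(0 | 0 + (0 + 0)) has moves ··a··> s1
  s1 = b.b.(0 | 0 + (0 + 0)) has moves ··b··> s2
  s2 = b.(0 | 0 + (0 + 0)) has moves ··b··> s3
  s3 = 0 | 0 + (0 + 0) has moves stopped
Reachable graph of Q (4 states):
  t0 = a.b.(b.(0 | 0 + (0 + 0)) + 0) has moves ··a··> t1
  t1 = b.(b.(0 | 0 + (0 + 0)) + 0) has moves ··b··> t2
  t2 = b.(0 | 0 + (0 + 0)) + 0 has moves ··b··> t3
  t3 = 0 | 0 + (0 + 0) has moves stopped
Partition-refinement fixed point:
  B0 = {s0, t0}
  B1 = {s1, t1}
  B2 = {s2, t2}
  B3 = {s3, t3}
s0 ∈ B0, t0 ∈ B0 → same block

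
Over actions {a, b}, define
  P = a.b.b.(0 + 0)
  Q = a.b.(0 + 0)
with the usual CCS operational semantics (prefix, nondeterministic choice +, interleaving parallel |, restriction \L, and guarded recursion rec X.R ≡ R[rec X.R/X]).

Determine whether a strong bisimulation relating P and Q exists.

LTS(P): 4 reachable states
  u0 = a.b.b.(0 + 0) has moves -a-> u1
  u1 = b.b.(0 + 0) has moves -b-> u2
  u2 = b.(0 + 0) has moves -b-> u3
  u3 = 0 + 0 has moves ∅
LTS(Q): 3 reachable states
  v0 = a.b.(0 + 0) has moves -a-> v1
  v1 = b.(0 + 0) has moves -b-> v2
  v2 = 0 + 0 has moves ∅
Bisimilarity quotient blocks:
  B0 = {u0}
  B1 = {u1}
  B2 = {u2, v1}
  B3 = {u3, v2}
  B4 = {v0}
u0 ∈ B0, v0 ∈ B4 → different blocks

not bisimilar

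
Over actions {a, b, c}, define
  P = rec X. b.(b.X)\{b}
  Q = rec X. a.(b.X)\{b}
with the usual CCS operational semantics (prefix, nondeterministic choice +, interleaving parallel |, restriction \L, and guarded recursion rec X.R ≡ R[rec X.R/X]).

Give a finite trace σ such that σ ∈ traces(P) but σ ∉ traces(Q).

LTS(P): 2 reachable states
  u0 = rec X. b.(b.X)\{b} :: --b--▸ u1
  u1 = (b.(rec X. b.(b.X)\{b}))\{b} :: ∅
LTS(Q): 2 reachable states
  v0 = rec X. a.(b.X)\{b} :: --a--▸ v1
  v1 = (b.(rec X. a.(b.X)\{b}))\{b} :: ∅
Executing b from P (initial set {u0}):
  step 1 (b): {u1}
  ✓ P
Executing b from Q (initial set {v0}):
  step 1 (b): ∅ (Q stuck)

b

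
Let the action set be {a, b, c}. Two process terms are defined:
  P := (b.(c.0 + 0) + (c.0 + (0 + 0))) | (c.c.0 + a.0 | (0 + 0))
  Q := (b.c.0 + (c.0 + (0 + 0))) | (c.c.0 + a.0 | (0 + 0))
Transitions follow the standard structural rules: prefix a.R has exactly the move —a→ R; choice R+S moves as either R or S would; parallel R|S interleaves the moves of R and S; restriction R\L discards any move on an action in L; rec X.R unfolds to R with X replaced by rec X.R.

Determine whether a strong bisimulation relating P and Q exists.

Reachable graph of P (12 states):
  u0 = (b.(c.0 + 0) + (c.0 + (0 + 0))) | (c.c.0 + a.0 | (0 + 0)) | —a→ u1, —b→ u2, —c→ u3, —c→ u4
  u1 = (b.(c.0 + 0) + (c.0 + (0 + 0))) | (0 | (0 + 0)) | —b→ u5, —c→ u6
  u2 = (c.0 + 0) | (c.c.0 + a.0 | (0 + 0)) | —a→ u5, —c→ u4, —c→ u7
  u3 = (b.(c.0 + 0) + (c.0 + (0 + 0))) | c.0 | —b→ u7, —c→ u8, —c→ u9
  u4 = 0 | (c.c.0 + a.0 | (0 + 0)) | —a→ u6, —c→ u9
  u5 = (c.0 + 0) | (0 | (0 + 0)) | —c→ u6
  u6 = 0 | (0 | (0 + 0)) | deadlocked
  u7 = (c.0 + 0) | c.0 | —c→ u10, —c→ u9
  u8 = (b.(c.0 + 0) + (c.0 + (0 + 0))) | 0 | —b→ u10, —c→ u11
  u9 = 0 | c.0 | —c→ u11
  u10 = (c.0 + 0) | 0 | —c→ u11
  u11 = 0 | 0 | deadlocked
Reachable graph of Q (12 states):
  v0 = (b.c.0 + (c.0 + (0 + 0))) | (c.c.0 + a.0 | (0 + 0)) | —a→ v1, —b→ v2, —c→ v3, —c→ v4
  v1 = (b.c.0 + (c.0 + (0 + 0))) | (0 | (0 + 0)) | —b→ v5, —c→ v6
  v2 = c.0 | (c.c.0 + a.0 | (0 + 0)) | —a→ v5, —c→ v4, —c→ v7
  v3 = (b.c.0 + (c.0 + (0 + 0))) | c.0 | —b→ v7, —c→ v8, —c→ v9
  v4 = 0 | (c.c.0 + a.0 | (0 + 0)) | —a→ v6, —c→ v9
  v5 = c.0 | (0 | (0 + 0)) | —c→ v6
  v6 = 0 | (0 | (0 + 0)) | deadlocked
  v7 = c.0 | c.0 | —c→ v10, —c→ v9
  v8 = (b.c.0 + (c.0 + (0 + 0))) | 0 | —b→ v10, —c→ v11
  v9 = 0 | c.0 | —c→ v11
  v10 = c.0 | 0 | —c→ v11
  v11 = 0 | 0 | deadlocked
Coarsest stable partition (strong bisimilarity classes):
  B0 = {u0, v0}
  B1 = {u3, v3}
  B2 = {u10, u5, u9, v10, v5, v9}
  B3 = {u11, u6, v11, v6}
  B4 = {u7, v7}
  B5 = {u1, u8, v1, v8}
  B6 = {u4, v4}
  B7 = {u2, v2}
u0 ∈ B0, v0 ∈ B0 → same block

P ~ Q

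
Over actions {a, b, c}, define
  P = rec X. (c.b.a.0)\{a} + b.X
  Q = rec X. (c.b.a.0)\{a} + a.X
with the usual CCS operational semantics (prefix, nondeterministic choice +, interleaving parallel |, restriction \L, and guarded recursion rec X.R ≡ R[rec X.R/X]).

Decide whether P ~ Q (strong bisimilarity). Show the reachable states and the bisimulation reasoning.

not bisimilar

P's transition system — 3 states:
  p0 = rec X. (c.b.a.0)\{a} + b.X :: ··b··> p0, ··c··> p1
  p1 = (b.a.0)\{a} :: ··b··> p2
  p2 = (a.0)\{a} :: ∅
Q's transition system — 3 states:
  q0 = rec X. (c.b.a.0)\{a} + a.X :: ··a··> q0, ··c··> q1
  q1 = (b.a.0)\{a} :: ··b··> q2
  q2 = (a.0)\{a} :: ∅
Coarsest stable partition (strong bisimilarity classes):
  B0 = {p0}
  B1 = {p1, q1}
  B2 = {p2, q2}
  B3 = {q0}
p0 ∈ B0, q0 ∈ B3 → different blocks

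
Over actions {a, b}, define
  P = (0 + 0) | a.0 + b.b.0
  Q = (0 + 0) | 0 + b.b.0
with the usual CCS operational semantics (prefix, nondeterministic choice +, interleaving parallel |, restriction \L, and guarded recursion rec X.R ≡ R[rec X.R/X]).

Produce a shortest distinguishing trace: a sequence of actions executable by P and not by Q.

P's transition system — 4 states:
  s0 = (0 + 0) | a.0 + b.b.0 :: -a-> s1, -b-> s2
  s1 = (0 + 0) | 0 :: (no moves)
  s2 = b.0 :: -b-> s3
  s3 = 0 :: (no moves)
Q's transition system — 3 states:
  t0 = (0 + 0) | 0 + b.b.0 :: -b-> t1
  t1 = b.0 :: -b-> t2
  t2 = 0 :: (no moves)
Trace ⟨a⟩ through P, begin at {s0}:
  [1] a ⇒ {s1}
  ✓ P
Trace ⟨a⟩ through Q, begin at {t0}:
  [1] a ⇒ ∅  — Q cannot continue

a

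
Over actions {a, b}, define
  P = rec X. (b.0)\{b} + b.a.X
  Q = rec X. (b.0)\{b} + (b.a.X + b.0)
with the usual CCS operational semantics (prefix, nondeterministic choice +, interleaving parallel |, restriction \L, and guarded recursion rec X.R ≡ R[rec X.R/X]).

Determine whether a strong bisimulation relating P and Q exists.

LTS(P): 2 reachable states
  s0 = rec X. (b.0)\{b} + b.a.X has moves —b→ s1
  s1 = a.(rec X. (b.0)\{b} + b.a.X) has moves —a→ s0
LTS(Q): 3 reachable states
  t0 = rec X. (b.0)\{b} + (b.a.X + b.0) has moves —b→ t1, —b→ t2
  t1 = 0 has moves deadlocked
  t2 = a.(rec X. (b.0)\{b} + (b.a.X + b.0)) has moves —a→ t0
Partition-refinement fixed point:
  B0 = {s0}
  B1 = {s1}
  B2 = {t0}
  B3 = {t2}
  B4 = {t1}
s0 ∈ B0, t0 ∈ B2 → different blocks

P ≁ Q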